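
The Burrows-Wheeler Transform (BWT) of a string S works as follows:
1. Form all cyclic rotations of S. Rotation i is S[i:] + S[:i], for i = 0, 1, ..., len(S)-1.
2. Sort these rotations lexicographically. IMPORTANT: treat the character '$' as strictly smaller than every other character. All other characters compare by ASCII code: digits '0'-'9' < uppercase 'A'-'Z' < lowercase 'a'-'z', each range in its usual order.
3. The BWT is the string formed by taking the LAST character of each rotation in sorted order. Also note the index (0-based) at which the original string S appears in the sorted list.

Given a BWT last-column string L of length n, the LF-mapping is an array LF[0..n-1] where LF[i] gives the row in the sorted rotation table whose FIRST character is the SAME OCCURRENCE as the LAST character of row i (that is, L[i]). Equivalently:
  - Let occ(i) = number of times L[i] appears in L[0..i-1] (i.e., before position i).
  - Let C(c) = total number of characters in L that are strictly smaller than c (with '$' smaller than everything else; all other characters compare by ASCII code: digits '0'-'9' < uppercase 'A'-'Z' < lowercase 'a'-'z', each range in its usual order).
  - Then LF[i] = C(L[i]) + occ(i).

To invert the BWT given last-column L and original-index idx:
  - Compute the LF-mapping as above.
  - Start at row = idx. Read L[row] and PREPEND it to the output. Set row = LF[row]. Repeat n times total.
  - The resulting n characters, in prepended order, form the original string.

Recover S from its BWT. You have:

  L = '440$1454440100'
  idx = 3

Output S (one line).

Answer: 0441051440044$

Derivation:
LF mapping: 7 8 1 0 5 9 13 10 11 12 2 6 3 4
Walk LF starting at row 3, prepending L[row]:
  step 1: row=3, L[3]='$', prepend. Next row=LF[3]=0
  step 2: row=0, L[0]='4', prepend. Next row=LF[0]=7
  step 3: row=7, L[7]='4', prepend. Next row=LF[7]=10
  step 4: row=10, L[10]='0', prepend. Next row=LF[10]=2
  step 5: row=2, L[2]='0', prepend. Next row=LF[2]=1
  step 6: row=1, L[1]='4', prepend. Next row=LF[1]=8
  step 7: row=8, L[8]='4', prepend. Next row=LF[8]=11
  step 8: row=11, L[11]='1', prepend. Next row=LF[11]=6
  step 9: row=6, L[6]='5', prepend. Next row=LF[6]=13
  step 10: row=13, L[13]='0', prepend. Next row=LF[13]=4
  step 11: row=4, L[4]='1', prepend. Next row=LF[4]=5
  step 12: row=5, L[5]='4', prepend. Next row=LF[5]=9
  step 13: row=9, L[9]='4', prepend. Next row=LF[9]=12
  step 14: row=12, L[12]='0', prepend. Next row=LF[12]=3
Reversed output: 0441051440044$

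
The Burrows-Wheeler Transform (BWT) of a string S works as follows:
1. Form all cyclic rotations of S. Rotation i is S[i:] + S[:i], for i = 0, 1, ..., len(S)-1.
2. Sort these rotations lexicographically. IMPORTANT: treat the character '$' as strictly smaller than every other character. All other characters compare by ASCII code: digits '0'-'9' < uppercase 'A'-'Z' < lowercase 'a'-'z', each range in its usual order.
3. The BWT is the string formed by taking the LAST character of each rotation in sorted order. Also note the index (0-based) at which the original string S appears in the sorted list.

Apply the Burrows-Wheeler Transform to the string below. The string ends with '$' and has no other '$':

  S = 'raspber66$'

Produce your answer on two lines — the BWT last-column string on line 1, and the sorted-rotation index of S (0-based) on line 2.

Answer: 66rrpbse$a
8

Derivation:
All 10 rotations (rotation i = S[i:]+S[:i]):
  rot[0] = raspber66$
  rot[1] = aspber66$r
  rot[2] = spber66$ra
  rot[3] = pber66$ras
  rot[4] = ber66$rasp
  rot[5] = er66$raspb
  rot[6] = r66$raspbe
  rot[7] = 66$raspber
  rot[8] = 6$raspber6
  rot[9] = $raspber66
Sorted (with $ < everything):
  sorted[0] = $raspber66  (last char: '6')
  sorted[1] = 6$raspber6  (last char: '6')
  sorted[2] = 66$raspber  (last char: 'r')
  sorted[3] = aspber66$r  (last char: 'r')
  sorted[4] = ber66$rasp  (last char: 'p')
  sorted[5] = er66$raspb  (last char: 'b')
  sorted[6] = pber66$ras  (last char: 's')
  sorted[7] = r66$raspbe  (last char: 'e')
  sorted[8] = raspber66$  (last char: '$')
  sorted[9] = spber66$ra  (last char: 'a')
Last column: 66rrpbse$a
Original string S is at sorted index 8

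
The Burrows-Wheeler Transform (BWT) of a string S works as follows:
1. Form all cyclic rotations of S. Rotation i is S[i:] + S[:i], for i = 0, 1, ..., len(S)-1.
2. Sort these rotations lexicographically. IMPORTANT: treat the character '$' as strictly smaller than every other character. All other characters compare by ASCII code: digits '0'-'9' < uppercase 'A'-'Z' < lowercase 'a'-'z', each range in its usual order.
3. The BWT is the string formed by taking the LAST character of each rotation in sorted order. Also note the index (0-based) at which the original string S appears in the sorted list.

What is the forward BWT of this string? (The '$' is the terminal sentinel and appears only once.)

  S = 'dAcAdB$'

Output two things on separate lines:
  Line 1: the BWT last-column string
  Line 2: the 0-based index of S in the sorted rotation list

All 7 rotations (rotation i = S[i:]+S[:i]):
  rot[0] = dAcAdB$
  rot[1] = AcAdB$d
  rot[2] = cAdB$dA
  rot[3] = AdB$dAc
  rot[4] = dB$dAcA
  rot[5] = B$dAcAd
  rot[6] = $dAcAdB
Sorted (with $ < everything):
  sorted[0] = $dAcAdB  (last char: 'B')
  sorted[1] = AcAdB$d  (last char: 'd')
  sorted[2] = AdB$dAc  (last char: 'c')
  sorted[3] = B$dAcAd  (last char: 'd')
  sorted[4] = cAdB$dA  (last char: 'A')
  sorted[5] = dAcAdB$  (last char: '$')
  sorted[6] = dB$dAcA  (last char: 'A')
Last column: BdcdA$A
Original string S is at sorted index 5

Answer: BdcdA$A
5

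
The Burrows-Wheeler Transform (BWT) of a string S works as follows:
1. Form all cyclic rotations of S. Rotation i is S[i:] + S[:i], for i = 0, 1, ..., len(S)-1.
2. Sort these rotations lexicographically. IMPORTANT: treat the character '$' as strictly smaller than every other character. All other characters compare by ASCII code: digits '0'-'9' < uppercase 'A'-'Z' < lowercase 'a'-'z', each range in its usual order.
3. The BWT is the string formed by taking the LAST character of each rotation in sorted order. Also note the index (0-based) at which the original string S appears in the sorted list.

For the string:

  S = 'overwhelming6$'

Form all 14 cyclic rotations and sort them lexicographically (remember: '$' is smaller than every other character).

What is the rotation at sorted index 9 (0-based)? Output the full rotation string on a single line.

Answer: ng6$overwhelmi

Derivation:
All 14 rotations (rotation i = S[i:]+S[:i]):
  rot[0] = overwhelming6$
  rot[1] = verwhelming6$o
  rot[2] = erwhelming6$ov
  rot[3] = rwhelming6$ove
  rot[4] = whelming6$over
  rot[5] = helming6$overw
  rot[6] = elming6$overwh
  rot[7] = lming6$overwhe
  rot[8] = ming6$overwhel
  rot[9] = ing6$overwhelm
  rot[10] = ng6$overwhelmi
  rot[11] = g6$overwhelmin
  rot[12] = 6$overwhelming
  rot[13] = $overwhelming6
Sorted (with $ < everything):
  sorted[0] = $overwhelming6
  sorted[1] = 6$overwhelming
  sorted[2] = elming6$overwh
  sorted[3] = erwhelming6$ov
  sorted[4] = g6$overwhelmin
  sorted[5] = helming6$overw
  sorted[6] = ing6$overwhelm
  sorted[7] = lming6$overwhe
  sorted[8] = ming6$overwhel
  sorted[9] = ng6$overwhelmi
  sorted[10] = overwhelming6$
  sorted[11] = rwhelming6$ove
  sorted[12] = verwhelming6$o
  sorted[13] = whelming6$over
sorted[9] = ng6$overwhelmi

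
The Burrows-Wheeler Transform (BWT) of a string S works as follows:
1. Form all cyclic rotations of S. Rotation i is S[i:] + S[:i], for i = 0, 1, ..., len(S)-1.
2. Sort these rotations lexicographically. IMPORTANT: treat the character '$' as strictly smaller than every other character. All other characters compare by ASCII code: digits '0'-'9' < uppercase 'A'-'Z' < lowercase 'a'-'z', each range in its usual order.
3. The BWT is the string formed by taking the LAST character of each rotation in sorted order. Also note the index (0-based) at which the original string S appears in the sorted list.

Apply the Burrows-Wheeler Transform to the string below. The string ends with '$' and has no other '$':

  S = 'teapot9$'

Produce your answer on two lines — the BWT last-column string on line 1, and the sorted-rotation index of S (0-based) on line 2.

All 8 rotations (rotation i = S[i:]+S[:i]):
  rot[0] = teapot9$
  rot[1] = eapot9$t
  rot[2] = apot9$te
  rot[3] = pot9$tea
  rot[4] = ot9$teap
  rot[5] = t9$teapo
  rot[6] = 9$teapot
  rot[7] = $teapot9
Sorted (with $ < everything):
  sorted[0] = $teapot9  (last char: '9')
  sorted[1] = 9$teapot  (last char: 't')
  sorted[2] = apot9$te  (last char: 'e')
  sorted[3] = eapot9$t  (last char: 't')
  sorted[4] = ot9$teap  (last char: 'p')
  sorted[5] = pot9$tea  (last char: 'a')
  sorted[6] = t9$teapo  (last char: 'o')
  sorted[7] = teapot9$  (last char: '$')
Last column: 9tetpao$
Original string S is at sorted index 7

Answer: 9tetpao$
7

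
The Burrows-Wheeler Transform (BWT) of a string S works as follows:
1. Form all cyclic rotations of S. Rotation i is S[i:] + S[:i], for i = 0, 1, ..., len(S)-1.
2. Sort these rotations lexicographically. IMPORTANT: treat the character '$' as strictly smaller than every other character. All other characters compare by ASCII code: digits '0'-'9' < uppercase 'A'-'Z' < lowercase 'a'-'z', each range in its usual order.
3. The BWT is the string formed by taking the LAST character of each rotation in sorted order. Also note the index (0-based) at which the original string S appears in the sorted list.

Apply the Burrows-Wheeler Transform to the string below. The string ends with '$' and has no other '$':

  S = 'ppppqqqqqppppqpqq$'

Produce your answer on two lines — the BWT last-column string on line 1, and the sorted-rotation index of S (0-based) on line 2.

Answer: qq$pppppqpqqppqqqp
2

Derivation:
All 18 rotations (rotation i = S[i:]+S[:i]):
  rot[0] = ppppqqqqqppppqpqq$
  rot[1] = pppqqqqqppppqpqq$p
  rot[2] = ppqqqqqppppqpqq$pp
  rot[3] = pqqqqqppppqpqq$ppp
  rot[4] = qqqqqppppqpqq$pppp
  rot[5] = qqqqppppqpqq$ppppq
  rot[6] = qqqppppqpqq$ppppqq
  rot[7] = qqppppqpqq$ppppqqq
  rot[8] = qppppqpqq$ppppqqqq
  rot[9] = ppppqpqq$ppppqqqqq
  rot[10] = pppqpqq$ppppqqqqqp
  rot[11] = ppqpqq$ppppqqqqqpp
  rot[12] = pqpqq$ppppqqqqqppp
  rot[13] = qpqq$ppppqqqqqpppp
  rot[14] = pqq$ppppqqqqqppppq
  rot[15] = qq$ppppqqqqqppppqp
  rot[16] = q$ppppqqqqqppppqpq
  rot[17] = $ppppqqqqqppppqpqq
Sorted (with $ < everything):
  sorted[0] = $ppppqqqqqppppqpqq  (last char: 'q')
  sorted[1] = ppppqpqq$ppppqqqqq  (last char: 'q')
  sorted[2] = ppppqqqqqppppqpqq$  (last char: '$')
  sorted[3] = pppqpqq$ppppqqqqqp  (last char: 'p')
  sorted[4] = pppqqqqqppppqpqq$p  (last char: 'p')
  sorted[5] = ppqpqq$ppppqqqqqpp  (last char: 'p')
  sorted[6] = ppqqqqqppppqpqq$pp  (last char: 'p')
  sorted[7] = pqpqq$ppppqqqqqppp  (last char: 'p')
  sorted[8] = pqq$ppppqqqqqppppq  (last char: 'q')
  sorted[9] = pqqqqqppppqpqq$ppp  (last char: 'p')
  sorted[10] = q$ppppqqqqqppppqpq  (last char: 'q')
  sorted[11] = qppppqpqq$ppppqqqq  (last char: 'q')
  sorted[12] = qpqq$ppppqqqqqpppp  (last char: 'p')
  sorted[13] = qq$ppppqqqqqppppqp  (last char: 'p')
  sorted[14] = qqppppqpqq$ppppqqq  (last char: 'q')
  sorted[15] = qqqppppqpqq$ppppqq  (last char: 'q')
  sorted[16] = qqqqppppqpqq$ppppq  (last char: 'q')
  sorted[17] = qqqqqppppqpqq$pppp  (last char: 'p')
Last column: qq$pppppqpqqppqqqp
Original string S is at sorted index 2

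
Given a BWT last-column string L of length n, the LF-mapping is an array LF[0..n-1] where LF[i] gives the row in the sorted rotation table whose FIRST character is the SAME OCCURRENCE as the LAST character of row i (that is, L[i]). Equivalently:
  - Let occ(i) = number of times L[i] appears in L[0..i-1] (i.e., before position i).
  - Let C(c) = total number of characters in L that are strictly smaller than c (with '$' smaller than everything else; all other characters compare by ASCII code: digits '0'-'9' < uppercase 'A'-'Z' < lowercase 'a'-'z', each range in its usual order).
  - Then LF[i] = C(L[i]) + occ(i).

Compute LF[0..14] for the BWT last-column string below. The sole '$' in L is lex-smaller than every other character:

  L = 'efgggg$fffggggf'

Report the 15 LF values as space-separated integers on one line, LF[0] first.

Char counts: '$':1, 'e':1, 'f':5, 'g':8
C (first-col start): C('$')=0, C('e')=1, C('f')=2, C('g')=7
L[0]='e': occ=0, LF[0]=C('e')+0=1+0=1
L[1]='f': occ=0, LF[1]=C('f')+0=2+0=2
L[2]='g': occ=0, LF[2]=C('g')+0=7+0=7
L[3]='g': occ=1, LF[3]=C('g')+1=7+1=8
L[4]='g': occ=2, LF[4]=C('g')+2=7+2=9
L[5]='g': occ=3, LF[5]=C('g')+3=7+3=10
L[6]='$': occ=0, LF[6]=C('$')+0=0+0=0
L[7]='f': occ=1, LF[7]=C('f')+1=2+1=3
L[8]='f': occ=2, LF[8]=C('f')+2=2+2=4
L[9]='f': occ=3, LF[9]=C('f')+3=2+3=5
L[10]='g': occ=4, LF[10]=C('g')+4=7+4=11
L[11]='g': occ=5, LF[11]=C('g')+5=7+5=12
L[12]='g': occ=6, LF[12]=C('g')+6=7+6=13
L[13]='g': occ=7, LF[13]=C('g')+7=7+7=14
L[14]='f': occ=4, LF[14]=C('f')+4=2+4=6

Answer: 1 2 7 8 9 10 0 3 4 5 11 12 13 14 6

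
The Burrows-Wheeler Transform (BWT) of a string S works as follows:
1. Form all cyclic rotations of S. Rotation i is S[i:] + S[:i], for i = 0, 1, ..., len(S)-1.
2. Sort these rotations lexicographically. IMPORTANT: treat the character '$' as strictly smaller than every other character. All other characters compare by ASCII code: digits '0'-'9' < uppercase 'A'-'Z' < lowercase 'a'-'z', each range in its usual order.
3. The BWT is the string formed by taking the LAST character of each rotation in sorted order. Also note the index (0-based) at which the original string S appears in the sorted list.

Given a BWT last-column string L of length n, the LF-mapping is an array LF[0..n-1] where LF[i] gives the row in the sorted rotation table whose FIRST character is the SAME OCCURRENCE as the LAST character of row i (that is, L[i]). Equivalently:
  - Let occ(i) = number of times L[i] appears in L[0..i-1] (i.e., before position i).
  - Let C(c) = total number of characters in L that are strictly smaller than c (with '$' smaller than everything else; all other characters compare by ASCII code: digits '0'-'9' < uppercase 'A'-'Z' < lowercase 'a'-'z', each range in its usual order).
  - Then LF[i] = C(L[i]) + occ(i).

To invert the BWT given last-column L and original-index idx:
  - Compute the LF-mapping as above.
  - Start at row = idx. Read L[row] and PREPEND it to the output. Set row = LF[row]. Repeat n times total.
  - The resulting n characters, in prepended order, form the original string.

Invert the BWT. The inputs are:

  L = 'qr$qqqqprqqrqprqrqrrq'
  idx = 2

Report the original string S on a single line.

Answer: pqrrrrqrqqqqrrpqqqqq$

Derivation:
LF mapping: 3 14 0 4 5 6 7 1 15 8 9 16 10 2 17 11 18 12 19 20 13
Walk LF starting at row 2, prepending L[row]:
  step 1: row=2, L[2]='$', prepend. Next row=LF[2]=0
  step 2: row=0, L[0]='q', prepend. Next row=LF[0]=3
  step 3: row=3, L[3]='q', prepend. Next row=LF[3]=4
  step 4: row=4, L[4]='q', prepend. Next row=LF[4]=5
  step 5: row=5, L[5]='q', prepend. Next row=LF[5]=6
  step 6: row=6, L[6]='q', prepend. Next row=LF[6]=7
  step 7: row=7, L[7]='p', prepend. Next row=LF[7]=1
  step 8: row=1, L[1]='r', prepend. Next row=LF[1]=14
  step 9: row=14, L[14]='r', prepend. Next row=LF[14]=17
  step 10: row=17, L[17]='q', prepend. Next row=LF[17]=12
  step 11: row=12, L[12]='q', prepend. Next row=LF[12]=10
  step 12: row=10, L[10]='q', prepend. Next row=LF[10]=9
  step 13: row=9, L[9]='q', prepend. Next row=LF[9]=8
  step 14: row=8, L[8]='r', prepend. Next row=LF[8]=15
  step 15: row=15, L[15]='q', prepend. Next row=LF[15]=11
  step 16: row=11, L[11]='r', prepend. Next row=LF[11]=16
  step 17: row=16, L[16]='r', prepend. Next row=LF[16]=18
  step 18: row=18, L[18]='r', prepend. Next row=LF[18]=19
  step 19: row=19, L[19]='r', prepend. Next row=LF[19]=20
  step 20: row=20, L[20]='q', prepend. Next row=LF[20]=13
  step 21: row=13, L[13]='p', prepend. Next row=LF[13]=2
Reversed output: pqrrrrqrqqqqrrpqqqqq$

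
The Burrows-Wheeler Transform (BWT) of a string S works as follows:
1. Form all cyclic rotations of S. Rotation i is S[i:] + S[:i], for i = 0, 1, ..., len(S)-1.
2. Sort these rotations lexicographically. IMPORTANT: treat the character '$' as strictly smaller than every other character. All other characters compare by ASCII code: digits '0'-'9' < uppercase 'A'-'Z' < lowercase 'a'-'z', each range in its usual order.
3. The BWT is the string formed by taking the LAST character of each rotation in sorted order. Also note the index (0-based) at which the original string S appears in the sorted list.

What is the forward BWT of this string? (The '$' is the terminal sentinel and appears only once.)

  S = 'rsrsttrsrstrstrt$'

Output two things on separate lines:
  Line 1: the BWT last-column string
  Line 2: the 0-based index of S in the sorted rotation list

All 17 rotations (rotation i = S[i:]+S[:i]):
  rot[0] = rsrsttrsrstrstrt$
  rot[1] = srsttrsrstrstrt$r
  rot[2] = rsttrsrstrstrt$rs
  rot[3] = sttrsrstrstrt$rsr
  rot[4] = ttrsrstrstrt$rsrs
  rot[5] = trsrstrstrt$rsrst
  rot[6] = rsrstrstrt$rsrstt
  rot[7] = srstrstrt$rsrsttr
  rot[8] = rstrstrt$rsrsttrs
  rot[9] = strstrt$rsrsttrsr
  rot[10] = trstrt$rsrsttrsrs
  rot[11] = rstrt$rsrsttrsrst
  rot[12] = strt$rsrsttrsrstr
  rot[13] = trt$rsrsttrsrstrs
  rot[14] = rt$rsrsttrsrstrst
  rot[15] = t$rsrsttrsrstrstr
  rot[16] = $rsrsttrsrstrstrt
Sorted (with $ < everything):
  sorted[0] = $rsrsttrsrstrstrt  (last char: 't')
  sorted[1] = rsrstrstrt$rsrstt  (last char: 't')
  sorted[2] = rsrsttrsrstrstrt$  (last char: '$')
  sorted[3] = rstrstrt$rsrsttrs  (last char: 's')
  sorted[4] = rstrt$rsrsttrsrst  (last char: 't')
  sorted[5] = rsttrsrstrstrt$rs  (last char: 's')
  sorted[6] = rt$rsrsttrsrstrst  (last char: 't')
  sorted[7] = srstrstrt$rsrsttr  (last char: 'r')
  sorted[8] = srsttrsrstrstrt$r  (last char: 'r')
  sorted[9] = strstrt$rsrsttrsr  (last char: 'r')
  sorted[10] = strt$rsrsttrsrstr  (last char: 'r')
  sorted[11] = sttrsrstrstrt$rsr  (last char: 'r')
  sorted[12] = t$rsrsttrsrstrstr  (last char: 'r')
  sorted[13] = trsrstrstrt$rsrst  (last char: 't')
  sorted[14] = trstrt$rsrsttrsrs  (last char: 's')
  sorted[15] = trt$rsrsttrsrstrs  (last char: 's')
  sorted[16] = ttrsrstrstrt$rsrs  (last char: 's')
Last column: tt$ststrrrrrrtsss
Original string S is at sorted index 2

Answer: tt$ststrrrrrrtsss
2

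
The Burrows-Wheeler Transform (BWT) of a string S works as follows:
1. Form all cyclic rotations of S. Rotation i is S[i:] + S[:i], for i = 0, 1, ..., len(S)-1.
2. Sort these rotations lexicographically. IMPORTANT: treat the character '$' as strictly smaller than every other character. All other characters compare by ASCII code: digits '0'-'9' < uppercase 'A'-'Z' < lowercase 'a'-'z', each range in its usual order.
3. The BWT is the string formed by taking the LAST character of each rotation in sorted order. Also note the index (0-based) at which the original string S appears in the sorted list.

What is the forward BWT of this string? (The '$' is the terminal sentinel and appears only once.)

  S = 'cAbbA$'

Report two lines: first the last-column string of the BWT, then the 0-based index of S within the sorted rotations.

All 6 rotations (rotation i = S[i:]+S[:i]):
  rot[0] = cAbbA$
  rot[1] = AbbA$c
  rot[2] = bbA$cA
  rot[3] = bA$cAb
  rot[4] = A$cAbb
  rot[5] = $cAbbA
Sorted (with $ < everything):
  sorted[0] = $cAbbA  (last char: 'A')
  sorted[1] = A$cAbb  (last char: 'b')
  sorted[2] = AbbA$c  (last char: 'c')
  sorted[3] = bA$cAb  (last char: 'b')
  sorted[4] = bbA$cA  (last char: 'A')
  sorted[5] = cAbbA$  (last char: '$')
Last column: AbcbA$
Original string S is at sorted index 5

Answer: AbcbA$
5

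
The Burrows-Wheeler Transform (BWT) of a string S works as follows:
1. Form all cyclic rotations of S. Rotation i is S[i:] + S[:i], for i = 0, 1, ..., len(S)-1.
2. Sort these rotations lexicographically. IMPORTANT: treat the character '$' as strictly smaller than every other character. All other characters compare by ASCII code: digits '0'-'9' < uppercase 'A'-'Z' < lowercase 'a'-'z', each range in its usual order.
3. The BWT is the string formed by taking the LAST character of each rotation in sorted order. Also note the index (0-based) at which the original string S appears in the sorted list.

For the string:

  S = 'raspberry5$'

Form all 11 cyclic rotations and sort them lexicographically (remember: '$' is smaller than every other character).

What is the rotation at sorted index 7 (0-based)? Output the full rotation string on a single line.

Answer: rry5$raspbe

Derivation:
All 11 rotations (rotation i = S[i:]+S[:i]):
  rot[0] = raspberry5$
  rot[1] = aspberry5$r
  rot[2] = spberry5$ra
  rot[3] = pberry5$ras
  rot[4] = berry5$rasp
  rot[5] = erry5$raspb
  rot[6] = rry5$raspbe
  rot[7] = ry5$raspber
  rot[8] = y5$raspberr
  rot[9] = 5$raspberry
  rot[10] = $raspberry5
Sorted (with $ < everything):
  sorted[0] = $raspberry5
  sorted[1] = 5$raspberry
  sorted[2] = aspberry5$r
  sorted[3] = berry5$rasp
  sorted[4] = erry5$raspb
  sorted[5] = pberry5$ras
  sorted[6] = raspberry5$
  sorted[7] = rry5$raspbe
  sorted[8] = ry5$raspber
  sorted[9] = spberry5$ra
  sorted[10] = y5$raspberr
sorted[7] = rry5$raspbe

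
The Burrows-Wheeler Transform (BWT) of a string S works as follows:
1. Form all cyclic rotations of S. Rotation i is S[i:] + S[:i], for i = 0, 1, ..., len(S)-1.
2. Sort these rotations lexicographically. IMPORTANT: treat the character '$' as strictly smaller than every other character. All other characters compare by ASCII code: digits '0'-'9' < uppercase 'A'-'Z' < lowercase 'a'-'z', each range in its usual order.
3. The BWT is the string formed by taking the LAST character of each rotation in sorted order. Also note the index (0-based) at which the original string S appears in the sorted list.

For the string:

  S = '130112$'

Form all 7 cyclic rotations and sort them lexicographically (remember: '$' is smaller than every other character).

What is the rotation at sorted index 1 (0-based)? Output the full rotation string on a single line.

All 7 rotations (rotation i = S[i:]+S[:i]):
  rot[0] = 130112$
  rot[1] = 30112$1
  rot[2] = 0112$13
  rot[3] = 112$130
  rot[4] = 12$1301
  rot[5] = 2$13011
  rot[6] = $130112
Sorted (with $ < everything):
  sorted[0] = $130112
  sorted[1] = 0112$13
  sorted[2] = 112$130
  sorted[3] = 12$1301
  sorted[4] = 130112$
  sorted[5] = 2$13011
  sorted[6] = 30112$1
sorted[1] = 0112$13

Answer: 0112$13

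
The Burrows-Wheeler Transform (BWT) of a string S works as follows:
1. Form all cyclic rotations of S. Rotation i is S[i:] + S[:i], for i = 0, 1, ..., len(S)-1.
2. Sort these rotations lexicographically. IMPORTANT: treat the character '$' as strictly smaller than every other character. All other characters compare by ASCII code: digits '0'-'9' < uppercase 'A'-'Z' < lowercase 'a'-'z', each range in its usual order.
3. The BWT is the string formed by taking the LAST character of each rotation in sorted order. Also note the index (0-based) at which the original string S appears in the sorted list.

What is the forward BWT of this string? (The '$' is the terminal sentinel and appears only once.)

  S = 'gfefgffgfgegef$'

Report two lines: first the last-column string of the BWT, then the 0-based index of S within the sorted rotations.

Answer: fgfgegggefef$ff
12

Derivation:
All 15 rotations (rotation i = S[i:]+S[:i]):
  rot[0] = gfefgffgfgegef$
  rot[1] = fefgffgfgegef$g
  rot[2] = efgffgfgegef$gf
  rot[3] = fgffgfgegef$gfe
  rot[4] = gffgfgegef$gfef
  rot[5] = ffgfgegef$gfefg
  rot[6] = fgfgegef$gfefgf
  rot[7] = gfgegef$gfefgff
  rot[8] = fgegef$gfefgffg
  rot[9] = gegef$gfefgffgf
  rot[10] = egef$gfefgffgfg
  rot[11] = gef$gfefgffgfge
  rot[12] = ef$gfefgffgfgeg
  rot[13] = f$gfefgffgfgege
  rot[14] = $gfefgffgfgegef
Sorted (with $ < everything):
  sorted[0] = $gfefgffgfgegef  (last char: 'f')
  sorted[1] = ef$gfefgffgfgeg  (last char: 'g')
  sorted[2] = efgffgfgegef$gf  (last char: 'f')
  sorted[3] = egef$gfefgffgfg  (last char: 'g')
  sorted[4] = f$gfefgffgfgege  (last char: 'e')
  sorted[5] = fefgffgfgegef$g  (last char: 'g')
  sorted[6] = ffgfgegef$gfefg  (last char: 'g')
  sorted[7] = fgegef$gfefgffg  (last char: 'g')
  sorted[8] = fgffgfgegef$gfe  (last char: 'e')
  sorted[9] = fgfgegef$gfefgf  (last char: 'f')
  sorted[10] = gef$gfefgffgfge  (last char: 'e')
  sorted[11] = gegef$gfefgffgf  (last char: 'f')
  sorted[12] = gfefgffgfgegef$  (last char: '$')
  sorted[13] = gffgfgegef$gfef  (last char: 'f')
  sorted[14] = gfgegef$gfefgff  (last char: 'f')
Last column: fgfgegggefef$ff
Original string S is at sorted index 12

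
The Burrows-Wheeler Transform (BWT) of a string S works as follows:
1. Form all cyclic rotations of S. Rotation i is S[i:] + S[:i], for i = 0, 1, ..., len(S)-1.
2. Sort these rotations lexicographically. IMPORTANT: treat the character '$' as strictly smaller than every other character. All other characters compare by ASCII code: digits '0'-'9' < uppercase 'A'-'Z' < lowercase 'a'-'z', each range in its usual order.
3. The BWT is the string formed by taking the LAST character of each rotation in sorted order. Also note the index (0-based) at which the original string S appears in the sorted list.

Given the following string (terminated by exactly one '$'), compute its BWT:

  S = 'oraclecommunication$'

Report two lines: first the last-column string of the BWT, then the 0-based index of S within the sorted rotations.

Answer: nrciaelntcomouci$oam
16

Derivation:
All 20 rotations (rotation i = S[i:]+S[:i]):
  rot[0] = oraclecommunication$
  rot[1] = raclecommunication$o
  rot[2] = aclecommunication$or
  rot[3] = clecommunication$ora
  rot[4] = lecommunication$orac
  rot[5] = ecommunication$oracl
  rot[6] = communication$oracle
  rot[7] = ommunication$oraclec
  rot[8] = mmunication$oracleco
  rot[9] = munication$oraclecom
  rot[10] = unication$oraclecomm
  rot[11] = nication$oraclecommu
  rot[12] = ication$oraclecommun
  rot[13] = cation$oraclecommuni
  rot[14] = ation$oraclecommunic
  rot[15] = tion$oraclecommunica
  rot[16] = ion$oraclecommunicat
  rot[17] = on$oraclecommunicati
  rot[18] = n$oraclecommunicatio
  rot[19] = $oraclecommunication
Sorted (with $ < everything):
  sorted[0] = $oraclecommunication  (last char: 'n')
  sorted[1] = aclecommunication$or  (last char: 'r')
  sorted[2] = ation$oraclecommunic  (last char: 'c')
  sorted[3] = cation$oraclecommuni  (last char: 'i')
  sorted[4] = clecommunication$ora  (last char: 'a')
  sorted[5] = communication$oracle  (last char: 'e')
  sorted[6] = ecommunication$oracl  (last char: 'l')
  sorted[7] = ication$oraclecommun  (last char: 'n')
  sorted[8] = ion$oraclecommunicat  (last char: 't')
  sorted[9] = lecommunication$orac  (last char: 'c')
  sorted[10] = mmunication$oracleco  (last char: 'o')
  sorted[11] = munication$oraclecom  (last char: 'm')
  sorted[12] = n$oraclecommunicatio  (last char: 'o')
  sorted[13] = nication$oraclecommu  (last char: 'u')
  sorted[14] = ommunication$oraclec  (last char: 'c')
  sorted[15] = on$oraclecommunicati  (last char: 'i')
  sorted[16] = oraclecommunication$  (last char: '$')
  sorted[17] = raclecommunication$o  (last char: 'o')
  sorted[18] = tion$oraclecommunica  (last char: 'a')
  sorted[19] = unication$oraclecomm  (last char: 'm')
Last column: nrciaelntcomouci$oam
Original string S is at sorted index 16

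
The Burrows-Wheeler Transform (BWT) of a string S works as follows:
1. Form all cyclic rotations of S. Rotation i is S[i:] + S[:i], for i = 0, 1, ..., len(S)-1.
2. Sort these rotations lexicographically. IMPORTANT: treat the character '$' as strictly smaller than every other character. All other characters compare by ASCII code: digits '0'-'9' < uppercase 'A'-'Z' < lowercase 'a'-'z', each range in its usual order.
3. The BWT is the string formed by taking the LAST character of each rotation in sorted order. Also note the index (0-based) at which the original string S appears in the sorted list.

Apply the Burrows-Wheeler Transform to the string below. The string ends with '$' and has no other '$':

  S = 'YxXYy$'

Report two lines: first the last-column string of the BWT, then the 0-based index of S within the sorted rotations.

Answer: yx$XYY
2

Derivation:
All 6 rotations (rotation i = S[i:]+S[:i]):
  rot[0] = YxXYy$
  rot[1] = xXYy$Y
  rot[2] = XYy$Yx
  rot[3] = Yy$YxX
  rot[4] = y$YxXY
  rot[5] = $YxXYy
Sorted (with $ < everything):
  sorted[0] = $YxXYy  (last char: 'y')
  sorted[1] = XYy$Yx  (last char: 'x')
  sorted[2] = YxXYy$  (last char: '$')
  sorted[3] = Yy$YxX  (last char: 'X')
  sorted[4] = xXYy$Y  (last char: 'Y')
  sorted[5] = y$YxXY  (last char: 'Y')
Last column: yx$XYY
Original string S is at sorted index 2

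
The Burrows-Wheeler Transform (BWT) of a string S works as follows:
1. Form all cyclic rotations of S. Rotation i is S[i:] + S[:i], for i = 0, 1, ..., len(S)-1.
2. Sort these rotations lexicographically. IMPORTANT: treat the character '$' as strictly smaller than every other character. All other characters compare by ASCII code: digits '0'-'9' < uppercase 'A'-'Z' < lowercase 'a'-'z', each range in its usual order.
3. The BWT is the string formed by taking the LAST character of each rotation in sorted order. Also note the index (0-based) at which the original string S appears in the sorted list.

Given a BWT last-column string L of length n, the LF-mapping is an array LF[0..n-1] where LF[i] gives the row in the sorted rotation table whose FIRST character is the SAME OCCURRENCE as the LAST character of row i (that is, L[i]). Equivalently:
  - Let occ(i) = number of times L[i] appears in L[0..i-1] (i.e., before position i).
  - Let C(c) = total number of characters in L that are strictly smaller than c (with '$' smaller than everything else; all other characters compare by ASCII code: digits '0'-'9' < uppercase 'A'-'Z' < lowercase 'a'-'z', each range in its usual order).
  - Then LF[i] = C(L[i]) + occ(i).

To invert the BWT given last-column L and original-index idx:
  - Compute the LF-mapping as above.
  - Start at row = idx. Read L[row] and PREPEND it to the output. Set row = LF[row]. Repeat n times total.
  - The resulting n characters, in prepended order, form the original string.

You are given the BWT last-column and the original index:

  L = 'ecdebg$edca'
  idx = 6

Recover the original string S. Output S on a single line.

Answer: decagdbcee$

Derivation:
LF mapping: 7 3 5 8 2 10 0 9 6 4 1
Walk LF starting at row 6, prepending L[row]:
  step 1: row=6, L[6]='$', prepend. Next row=LF[6]=0
  step 2: row=0, L[0]='e', prepend. Next row=LF[0]=7
  step 3: row=7, L[7]='e', prepend. Next row=LF[7]=9
  step 4: row=9, L[9]='c', prepend. Next row=LF[9]=4
  step 5: row=4, L[4]='b', prepend. Next row=LF[4]=2
  step 6: row=2, L[2]='d', prepend. Next row=LF[2]=5
  step 7: row=5, L[5]='g', prepend. Next row=LF[5]=10
  step 8: row=10, L[10]='a', prepend. Next row=LF[10]=1
  step 9: row=1, L[1]='c', prepend. Next row=LF[1]=3
  step 10: row=3, L[3]='e', prepend. Next row=LF[3]=8
  step 11: row=8, L[8]='d', prepend. Next row=LF[8]=6
Reversed output: decagdbcee$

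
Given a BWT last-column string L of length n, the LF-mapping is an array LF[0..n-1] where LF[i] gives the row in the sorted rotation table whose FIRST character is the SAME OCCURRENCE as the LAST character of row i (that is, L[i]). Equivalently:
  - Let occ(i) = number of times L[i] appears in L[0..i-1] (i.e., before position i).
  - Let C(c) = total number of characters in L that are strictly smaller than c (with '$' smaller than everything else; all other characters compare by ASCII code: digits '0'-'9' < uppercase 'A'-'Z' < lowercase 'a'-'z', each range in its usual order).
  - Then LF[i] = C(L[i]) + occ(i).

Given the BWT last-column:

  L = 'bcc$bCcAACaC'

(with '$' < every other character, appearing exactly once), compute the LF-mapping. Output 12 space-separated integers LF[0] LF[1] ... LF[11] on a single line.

Char counts: '$':1, 'A':2, 'C':3, 'a':1, 'b':2, 'c':3
C (first-col start): C('$')=0, C('A')=1, C('C')=3, C('a')=6, C('b')=7, C('c')=9
L[0]='b': occ=0, LF[0]=C('b')+0=7+0=7
L[1]='c': occ=0, LF[1]=C('c')+0=9+0=9
L[2]='c': occ=1, LF[2]=C('c')+1=9+1=10
L[3]='$': occ=0, LF[3]=C('$')+0=0+0=0
L[4]='b': occ=1, LF[4]=C('b')+1=7+1=8
L[5]='C': occ=0, LF[5]=C('C')+0=3+0=3
L[6]='c': occ=2, LF[6]=C('c')+2=9+2=11
L[7]='A': occ=0, LF[7]=C('A')+0=1+0=1
L[8]='A': occ=1, LF[8]=C('A')+1=1+1=2
L[9]='C': occ=1, LF[9]=C('C')+1=3+1=4
L[10]='a': occ=0, LF[10]=C('a')+0=6+0=6
L[11]='C': occ=2, LF[11]=C('C')+2=3+2=5

Answer: 7 9 10 0 8 3 11 1 2 4 6 5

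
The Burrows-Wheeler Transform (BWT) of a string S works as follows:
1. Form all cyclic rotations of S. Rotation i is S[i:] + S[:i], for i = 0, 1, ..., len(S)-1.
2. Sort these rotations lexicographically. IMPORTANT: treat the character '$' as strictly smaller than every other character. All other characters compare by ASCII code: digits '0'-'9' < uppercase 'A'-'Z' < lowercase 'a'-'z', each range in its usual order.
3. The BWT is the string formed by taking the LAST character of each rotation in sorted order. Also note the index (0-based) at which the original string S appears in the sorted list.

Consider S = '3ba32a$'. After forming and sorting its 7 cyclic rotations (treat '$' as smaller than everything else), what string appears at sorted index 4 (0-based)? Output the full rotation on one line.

Answer: a$3ba32

Derivation:
All 7 rotations (rotation i = S[i:]+S[:i]):
  rot[0] = 3ba32a$
  rot[1] = ba32a$3
  rot[2] = a32a$3b
  rot[3] = 32a$3ba
  rot[4] = 2a$3ba3
  rot[5] = a$3ba32
  rot[6] = $3ba32a
Sorted (with $ < everything):
  sorted[0] = $3ba32a
  sorted[1] = 2a$3ba3
  sorted[2] = 32a$3ba
  sorted[3] = 3ba32a$
  sorted[4] = a$3ba32
  sorted[5] = a32a$3b
  sorted[6] = ba32a$3
sorted[4] = a$3ba32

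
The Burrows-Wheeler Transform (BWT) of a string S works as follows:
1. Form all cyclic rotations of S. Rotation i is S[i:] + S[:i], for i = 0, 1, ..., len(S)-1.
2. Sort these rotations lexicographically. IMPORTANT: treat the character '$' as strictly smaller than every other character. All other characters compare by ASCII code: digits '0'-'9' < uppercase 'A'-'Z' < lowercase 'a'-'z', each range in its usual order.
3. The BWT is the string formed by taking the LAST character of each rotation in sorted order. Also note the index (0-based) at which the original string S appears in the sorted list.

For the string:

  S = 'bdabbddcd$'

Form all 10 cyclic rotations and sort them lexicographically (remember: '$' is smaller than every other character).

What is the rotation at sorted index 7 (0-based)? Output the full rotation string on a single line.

All 10 rotations (rotation i = S[i:]+S[:i]):
  rot[0] = bdabbddcd$
  rot[1] = dabbddcd$b
  rot[2] = abbddcd$bd
  rot[3] = bbddcd$bda
  rot[4] = bddcd$bdab
  rot[5] = ddcd$bdabb
  rot[6] = dcd$bdabbd
  rot[7] = cd$bdabbdd
  rot[8] = d$bdabbddc
  rot[9] = $bdabbddcd
Sorted (with $ < everything):
  sorted[0] = $bdabbddcd
  sorted[1] = abbddcd$bd
  sorted[2] = bbddcd$bda
  sorted[3] = bdabbddcd$
  sorted[4] = bddcd$bdab
  sorted[5] = cd$bdabbdd
  sorted[6] = d$bdabbddc
  sorted[7] = dabbddcd$b
  sorted[8] = dcd$bdabbd
  sorted[9] = ddcd$bdabb
sorted[7] = dabbddcd$b

Answer: dabbddcd$b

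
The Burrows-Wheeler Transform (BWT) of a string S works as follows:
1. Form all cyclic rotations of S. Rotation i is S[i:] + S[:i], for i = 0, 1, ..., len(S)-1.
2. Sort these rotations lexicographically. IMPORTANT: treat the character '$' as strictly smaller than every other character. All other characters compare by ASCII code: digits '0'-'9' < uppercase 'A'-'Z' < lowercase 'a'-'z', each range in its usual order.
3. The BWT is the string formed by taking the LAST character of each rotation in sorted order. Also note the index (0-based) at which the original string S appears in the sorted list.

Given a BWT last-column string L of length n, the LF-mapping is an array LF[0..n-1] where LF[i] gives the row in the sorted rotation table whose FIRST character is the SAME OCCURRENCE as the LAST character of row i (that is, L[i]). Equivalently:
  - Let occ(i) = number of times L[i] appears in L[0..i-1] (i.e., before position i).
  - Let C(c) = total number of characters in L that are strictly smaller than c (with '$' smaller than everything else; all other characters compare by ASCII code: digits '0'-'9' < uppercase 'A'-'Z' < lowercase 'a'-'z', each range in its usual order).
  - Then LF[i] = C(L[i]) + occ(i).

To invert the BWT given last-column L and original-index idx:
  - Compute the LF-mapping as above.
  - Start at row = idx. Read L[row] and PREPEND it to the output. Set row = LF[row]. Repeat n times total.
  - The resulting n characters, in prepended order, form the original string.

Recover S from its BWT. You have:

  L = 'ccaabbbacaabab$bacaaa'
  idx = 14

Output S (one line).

LF mapping: 17 18 1 2 11 12 13 3 19 4 5 14 6 15 0 16 7 20 8 9 10
Walk LF starting at row 14, prepending L[row]:
  step 1: row=14, L[14]='$', prepend. Next row=LF[14]=0
  step 2: row=0, L[0]='c', prepend. Next row=LF[0]=17
  step 3: row=17, L[17]='c', prepend. Next row=LF[17]=20
  step 4: row=20, L[20]='a', prepend. Next row=LF[20]=10
  step 5: row=10, L[10]='a', prepend. Next row=LF[10]=5
  step 6: row=5, L[5]='b', prepend. Next row=LF[5]=12
  step 7: row=12, L[12]='a', prepend. Next row=LF[12]=6
  step 8: row=6, L[6]='b', prepend. Next row=LF[6]=13
  step 9: row=13, L[13]='b', prepend. Next row=LF[13]=15
  step 10: row=15, L[15]='b', prepend. Next row=LF[15]=16
  step 11: row=16, L[16]='a', prepend. Next row=LF[16]=7
  step 12: row=7, L[7]='a', prepend. Next row=LF[7]=3
  step 13: row=3, L[3]='a', prepend. Next row=LF[3]=2
  step 14: row=2, L[2]='a', prepend. Next row=LF[2]=1
  step 15: row=1, L[1]='c', prepend. Next row=LF[1]=18
  step 16: row=18, L[18]='a', prepend. Next row=LF[18]=8
  step 17: row=8, L[8]='c', prepend. Next row=LF[8]=19
  step 18: row=19, L[19]='a', prepend. Next row=LF[19]=9
  step 19: row=9, L[9]='a', prepend. Next row=LF[9]=4
  step 20: row=4, L[4]='b', prepend. Next row=LF[4]=11
  step 21: row=11, L[11]='b', prepend. Next row=LF[11]=14
Reversed output: bbaacacaaaabbbabaacc$

Answer: bbaacacaaaabbbabaacc$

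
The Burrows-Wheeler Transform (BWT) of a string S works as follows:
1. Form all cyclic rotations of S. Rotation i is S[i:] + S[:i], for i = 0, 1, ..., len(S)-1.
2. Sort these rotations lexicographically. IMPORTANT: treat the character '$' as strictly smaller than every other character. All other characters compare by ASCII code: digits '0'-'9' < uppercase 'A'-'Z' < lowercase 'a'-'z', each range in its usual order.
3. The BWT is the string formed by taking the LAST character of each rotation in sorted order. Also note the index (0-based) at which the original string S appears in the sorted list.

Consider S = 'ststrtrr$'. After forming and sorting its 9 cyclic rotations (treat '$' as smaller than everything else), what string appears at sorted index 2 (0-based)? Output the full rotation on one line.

Answer: rr$ststrt

Derivation:
All 9 rotations (rotation i = S[i:]+S[:i]):
  rot[0] = ststrtrr$
  rot[1] = tstrtrr$s
  rot[2] = strtrr$st
  rot[3] = trtrr$sts
  rot[4] = rtrr$stst
  rot[5] = trr$ststr
  rot[6] = rr$ststrt
  rot[7] = r$ststrtr
  rot[8] = $ststrtrr
Sorted (with $ < everything):
  sorted[0] = $ststrtrr
  sorted[1] = r$ststrtr
  sorted[2] = rr$ststrt
  sorted[3] = rtrr$stst
  sorted[4] = strtrr$st
  sorted[5] = ststrtrr$
  sorted[6] = trr$ststr
  sorted[7] = trtrr$sts
  sorted[8] = tstrtrr$s
sorted[2] = rr$ststrt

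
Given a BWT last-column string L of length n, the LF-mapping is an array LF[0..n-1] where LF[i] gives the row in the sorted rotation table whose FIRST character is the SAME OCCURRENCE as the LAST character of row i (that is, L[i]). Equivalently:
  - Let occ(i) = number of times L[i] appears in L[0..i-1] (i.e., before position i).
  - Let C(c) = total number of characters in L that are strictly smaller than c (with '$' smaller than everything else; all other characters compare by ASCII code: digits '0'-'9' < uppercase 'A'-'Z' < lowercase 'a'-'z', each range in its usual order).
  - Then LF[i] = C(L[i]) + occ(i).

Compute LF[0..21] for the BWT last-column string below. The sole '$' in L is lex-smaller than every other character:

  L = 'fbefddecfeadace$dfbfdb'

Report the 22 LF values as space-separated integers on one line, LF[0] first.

Answer: 17 3 13 18 8 9 14 6 19 15 1 10 2 7 16 0 11 20 4 21 12 5

Derivation:
Char counts: '$':1, 'a':2, 'b':3, 'c':2, 'd':5, 'e':4, 'f':5
C (first-col start): C('$')=0, C('a')=1, C('b')=3, C('c')=6, C('d')=8, C('e')=13, C('f')=17
L[0]='f': occ=0, LF[0]=C('f')+0=17+0=17
L[1]='b': occ=0, LF[1]=C('b')+0=3+0=3
L[2]='e': occ=0, LF[2]=C('e')+0=13+0=13
L[3]='f': occ=1, LF[3]=C('f')+1=17+1=18
L[4]='d': occ=0, LF[4]=C('d')+0=8+0=8
L[5]='d': occ=1, LF[5]=C('d')+1=8+1=9
L[6]='e': occ=1, LF[6]=C('e')+1=13+1=14
L[7]='c': occ=0, LF[7]=C('c')+0=6+0=6
L[8]='f': occ=2, LF[8]=C('f')+2=17+2=19
L[9]='e': occ=2, LF[9]=C('e')+2=13+2=15
L[10]='a': occ=0, LF[10]=C('a')+0=1+0=1
L[11]='d': occ=2, LF[11]=C('d')+2=8+2=10
L[12]='a': occ=1, LF[12]=C('a')+1=1+1=2
L[13]='c': occ=1, LF[13]=C('c')+1=6+1=7
L[14]='e': occ=3, LF[14]=C('e')+3=13+3=16
L[15]='$': occ=0, LF[15]=C('$')+0=0+0=0
L[16]='d': occ=3, LF[16]=C('d')+3=8+3=11
L[17]='f': occ=3, LF[17]=C('f')+3=17+3=20
L[18]='b': occ=1, LF[18]=C('b')+1=3+1=4
L[19]='f': occ=4, LF[19]=C('f')+4=17+4=21
L[20]='d': occ=4, LF[20]=C('d')+4=8+4=12
L[21]='b': occ=2, LF[21]=C('b')+2=3+2=5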